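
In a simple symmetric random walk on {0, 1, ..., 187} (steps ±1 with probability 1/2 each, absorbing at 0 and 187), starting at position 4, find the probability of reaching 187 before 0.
P(hit 187 before 0) = 4/187

Let u_k = P(hit 187 before 0 | start at k). Then u_0 = 0, u_187 = 1, and u_k = u_{k-1}/2 + u_{k+1}/2 for 1 ≤ k ≤ 186. This harmonic recurrence is solved by u_k = k/187, giving u_4 = 4/187.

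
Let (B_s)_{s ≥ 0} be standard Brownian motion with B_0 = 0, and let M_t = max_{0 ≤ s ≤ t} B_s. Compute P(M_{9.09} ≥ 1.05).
P(M_{9.09} ≥ 1.05) = 2·P(B_{9.09} ≥ 1.05) = 2(1 − Φ(1.05/√9.09)) ≈ 0.7276

By the reflection principle for Brownian motion, P(M_t ≥ a) = 2 · P(B_t ≥ a) for a ≥ 0. Since B_t ~ N(0, t), P(B_t ≥ 1.05) = 1 − Φ(1.05/√t) = 1 − Φ(1.05/√9.09) = 1 − Φ(0.3483). So
  P(M_{9.09} ≥ 1.05) = 2(1 − Φ(0.3483)) ≈ 0.7276.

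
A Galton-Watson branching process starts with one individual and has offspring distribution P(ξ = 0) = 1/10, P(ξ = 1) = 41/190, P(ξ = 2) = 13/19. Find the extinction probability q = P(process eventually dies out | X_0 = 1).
q = 19/130

The pgf is f(s) = 1/10 + 41/190·s + 13/19·s². The extinction probability q is the smallest fixed point of f in [0, 1]. Setting s = f(s):
  13/19·s² + (41/190 − 1)·s + 1/10 = 0
  13/19·s² − (1/10 + 13/19)·s + 1/10 = 0
which factors as (s − 1)·(13/19·s − 1/10) = 0, giving roots s = 1 and s = (1/10)/(13/19) = 19/130.
Mean offspring μ = 41/190 + 2·13/19 = 301/190 > 1 (supercritical), so q < 1. The extinction probability is the smaller root: q = (1/10)/(13/19) = 19/130.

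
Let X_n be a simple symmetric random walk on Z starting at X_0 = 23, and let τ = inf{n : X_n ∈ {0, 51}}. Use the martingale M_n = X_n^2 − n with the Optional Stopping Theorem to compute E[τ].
E[τ] = 644

M_n = X_n^2 − n is a martingale (since E[X_{n+1}^2 | F_n] = X_n^2 + 1). By OST (τ has finite mean in a bounded region), E[M_τ] = E[M_0] = X_0^2 − 0 = 23^2 = 529. Also E[M_τ] = E[X_τ^2] − E[τ]. The walk exits at 0 or 51, with P(hit 51 first) = 23/51, so E[X_τ^2] = 51^2 · 23/51 + 0 = 1173. Thus E[τ] = E[X_τ^2] − E[M_τ] = 1173 − 529 = 644 = 23(51 − 23) = 644.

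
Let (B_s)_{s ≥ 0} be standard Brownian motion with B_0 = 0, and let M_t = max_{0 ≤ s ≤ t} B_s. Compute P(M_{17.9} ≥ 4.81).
P(M_{17.9} ≥ 4.81) = 2·P(B_{17.9} ≥ 4.81) = 2(1 − Φ(4.81/√17.9)) ≈ 0.2556

By the reflection principle for Brownian motion, P(M_t ≥ a) = 2 · P(B_t ≥ a) for a ≥ 0. Since B_t ~ N(0, t), P(B_t ≥ 4.81) = 1 − Φ(4.81/√t) = 1 − Φ(4.81/√17.9) = 1 − Φ(1.1369). So
  P(M_{17.9} ≥ 4.81) = 2(1 − Φ(1.1369)) ≈ 0.2556.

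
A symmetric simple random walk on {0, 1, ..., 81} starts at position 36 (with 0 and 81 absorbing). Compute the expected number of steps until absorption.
E[τ | X_0 = 36] = 1620

Let v_k = E[τ | X_0 = k]. Boundary: v_0 = v_81 = 0. Recurrence: v_k = 1 + (v_{k-1} + v_{k+1})/2 for 1 ≤ k ≤ 80. The particular solution to v_k − (v_{k-1} + v_{k+1})/2 = 1 is v_k = −k^2. Adding homogeneous solution A + B k and matching boundaries gives v_k = k (81 − k). Substituting k = 36: v_36 = 36 · 45 = 1620.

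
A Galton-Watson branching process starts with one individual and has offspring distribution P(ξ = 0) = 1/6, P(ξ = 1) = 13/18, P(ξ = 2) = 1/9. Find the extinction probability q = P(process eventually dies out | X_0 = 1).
q = 1

Mean offspring μ = 0·1/6 + 1·13/18 + 2·1/9 = 17/18 ≤ 1. For μ ≤ 1 with offspring not concentrated at 1, the Galton-Watson process goes extinct almost surely, so q = 1.
(Algebraic check: The pgf is f(s) = 1/6 + 13/18·s + 1/9·s². The extinction probability q is the smallest fixed point of f in [0, 1]. Setting s = f(s):
  1/9·s² + (13/18 − 1)·s + 1/6 = 0
  1/9·s² − (1/6 + 1/9)·s + 1/6 = 0
which factors as (s − 1)·(1/9·s − 1/6) = 0, giving roots s = 1 and s = (1/6)/(1/9) = 3/2. Since 3/2 ≥ 1, the smallest root in [0, 1] is s = 1.)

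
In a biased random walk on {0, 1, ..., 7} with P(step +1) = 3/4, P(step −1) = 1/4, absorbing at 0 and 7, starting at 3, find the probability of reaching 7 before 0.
P(hit 7 before 0) = (1 − (1/3)^3) / (1 − (1/3)^7) = 1053/1093

Let u_k denote P(reach 7 before 0 | start at k). Boundary: u_0 = 0, u_7 = 1. Recurrence: u_k = 3/4·u_{k+1} + 1/4·u_{k-1} for 1 ≤ k ≤ 6. Try u_k = A + B·r^k with r = q/p = (1/4)/(3/4) = 1/3. Substitution satisfies the recurrence; boundary conditions give:
  u_k = (1 − r^k) / (1 − r^N) = (1 − (1/3)^3) / (1 − (1/3)^7) = 1053/1093.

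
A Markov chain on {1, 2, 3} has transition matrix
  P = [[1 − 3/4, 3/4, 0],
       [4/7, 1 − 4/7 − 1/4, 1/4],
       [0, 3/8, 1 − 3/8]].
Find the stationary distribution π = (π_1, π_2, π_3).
π = (16/51, 7/17, 14/51)

This is a birth-death chain on three states, which satisfies detailed balance: π_1 · P_{12} = π_2 · P_{21} and π_2 · P_{23} = π_3 · P_{32}.
From π_1 · 3/4 = π_2 · 4/7: π_2/π_1 = (3/4)/(4/7) = 21/16.
From π_2 · 1/4 = π_3 · 3/8: π_3/π_2 = (1/4)/(3/8) = 2/3.
Take π_1 proportional to 1; then unnormalized π = (1, 21/16, 7/8). Normalize by dividing by the sum 51/16:
  π = (16/51, 7/17, 14/51).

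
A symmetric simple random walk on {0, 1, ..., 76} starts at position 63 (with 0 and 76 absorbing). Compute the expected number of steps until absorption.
E[τ | X_0 = 63] = 819

Let v_k = E[τ | X_0 = k]. Boundary: v_0 = v_76 = 0. Recurrence: v_k = 1 + (v_{k-1} + v_{k+1})/2 for 1 ≤ k ≤ 75. The particular solution to v_k − (v_{k-1} + v_{k+1})/2 = 1 is v_k = −k^2. Adding homogeneous solution A + B k and matching boundaries gives v_k = k (76 − k). Substituting k = 63: v_63 = 63 · 13 = 819.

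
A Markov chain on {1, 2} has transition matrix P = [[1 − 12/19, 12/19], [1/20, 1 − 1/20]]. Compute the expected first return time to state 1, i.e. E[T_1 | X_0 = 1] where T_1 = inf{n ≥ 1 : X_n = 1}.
E[T_1 | X_0 = 1] = 1/π_1 = 259/19

For an irreducible recurrent Markov chain with stationary distribution π, E[T_i | X_0 = i] = 1/π_i (Kac's formula). Here π_1 = (1/20)/(12/19 + 1/20) = (1/20)/(259/380) = 19/259, so E[T_1 | X_0 = 1] = 1/π_1 = (12/19 + 1/20)/(1/20) = (259/380)/(1/20) = 259/19.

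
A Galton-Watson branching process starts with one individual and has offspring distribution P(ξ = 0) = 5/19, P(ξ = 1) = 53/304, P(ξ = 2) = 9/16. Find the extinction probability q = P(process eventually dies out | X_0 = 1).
q = 80/171

The pgf is f(s) = 5/19 + 53/304·s + 9/16·s². The extinction probability q is the smallest fixed point of f in [0, 1]. Setting s = f(s):
  9/16·s² + (53/304 − 1)·s + 5/19 = 0
  9/16·s² − (5/19 + 9/16)·s + 5/19 = 0
which factors as (s − 1)·(9/16·s − 5/19) = 0, giving roots s = 1 and s = (5/19)/(9/16) = 80/171.
Mean offspring μ = 53/304 + 2·9/16 = 395/304 > 1 (supercritical), so q < 1. The extinction probability is the smaller root: q = (5/19)/(9/16) = 80/171.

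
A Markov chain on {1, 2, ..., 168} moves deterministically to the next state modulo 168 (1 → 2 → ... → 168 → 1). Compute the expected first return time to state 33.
E[T_33 | X_0 = 33] = 168

The chain cycles deterministically, so starting at state 33 it returns in exactly 168 steps. Equivalently, the stationary distribution is uniform π_j = 1/168 for every state j, so by Kac's formula E[T_33] = 1/π_33 = 168.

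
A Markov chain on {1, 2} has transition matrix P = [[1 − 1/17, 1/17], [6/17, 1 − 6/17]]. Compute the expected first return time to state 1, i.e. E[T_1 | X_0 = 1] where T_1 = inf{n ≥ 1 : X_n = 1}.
E[T_1 | X_0 = 1] = 1/π_1 = 7/6

For an irreducible recurrent Markov chain with stationary distribution π, E[T_i | X_0 = i] = 1/π_i (Kac's formula). Here π_1 = (6/17)/(1/17 + 6/17) = (6/17)/(7/17) = 6/7, so E[T_1 | X_0 = 1] = 1/π_1 = (1/17 + 6/17)/(6/17) = (7/17)/(6/17) = 7/6.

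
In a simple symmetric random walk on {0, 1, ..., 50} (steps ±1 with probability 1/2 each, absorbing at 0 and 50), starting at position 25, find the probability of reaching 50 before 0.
P(hit 50 before 0) = 25/50 = 1/2

Let u_k = P(hit 50 before 0 | start at k). Then u_0 = 0, u_50 = 1, and u_k = u_{k-1}/2 + u_{k+1}/2 for 1 ≤ k ≤ 49. This harmonic recurrence is solved by u_k = k/50, giving u_25 = 25/50 = 1/2.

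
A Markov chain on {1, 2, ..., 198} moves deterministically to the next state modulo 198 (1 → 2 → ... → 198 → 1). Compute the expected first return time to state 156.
E[T_156 | X_0 = 156] = 198

The chain cycles deterministically, so starting at state 156 it returns in exactly 198 steps. Equivalently, the stationary distribution is uniform π_j = 1/198 for every state j, so by Kac's formula E[T_156] = 1/π_156 = 198.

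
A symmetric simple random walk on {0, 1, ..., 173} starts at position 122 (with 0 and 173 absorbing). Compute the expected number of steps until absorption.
E[τ | X_0 = 122] = 6222

Let v_k = E[τ | X_0 = k]. Boundary: v_0 = v_173 = 0. Recurrence: v_k = 1 + (v_{k-1} + v_{k+1})/2 for 1 ≤ k ≤ 172. The particular solution to v_k − (v_{k-1} + v_{k+1})/2 = 1 is v_k = −k^2. Adding homogeneous solution A + B k and matching boundaries gives v_k = k (173 − k). Substituting k = 122: v_122 = 122 · 51 = 6222.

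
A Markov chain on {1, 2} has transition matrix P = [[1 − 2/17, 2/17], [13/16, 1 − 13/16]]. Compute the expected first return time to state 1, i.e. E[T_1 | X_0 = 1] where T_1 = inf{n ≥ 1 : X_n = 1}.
E[T_1 | X_0 = 1] = 1/π_1 = 253/221

For an irreducible recurrent Markov chain with stationary distribution π, E[T_i | X_0 = i] = 1/π_i (Kac's formula). Here π_1 = (13/16)/(2/17 + 13/16) = (13/16)/(253/272) = 221/253, so E[T_1 | X_0 = 1] = 1/π_1 = (2/17 + 13/16)/(13/16) = (253/272)/(13/16) = 253/221.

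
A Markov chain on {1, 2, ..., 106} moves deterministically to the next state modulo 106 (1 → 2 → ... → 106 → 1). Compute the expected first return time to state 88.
E[T_88 | X_0 = 88] = 106

The chain cycles deterministically, so starting at state 88 it returns in exactly 106 steps. Equivalently, the stationary distribution is uniform π_j = 1/106 for every state j, so by Kac's formula E[T_88] = 1/π_88 = 106.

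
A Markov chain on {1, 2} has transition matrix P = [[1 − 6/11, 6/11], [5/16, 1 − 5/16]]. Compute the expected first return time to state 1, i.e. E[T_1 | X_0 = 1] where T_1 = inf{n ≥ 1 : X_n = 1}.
E[T_1 | X_0 = 1] = 1/π_1 = 151/55

For an irreducible recurrent Markov chain with stationary distribution π, E[T_i | X_0 = i] = 1/π_i (Kac's formula). Here π_1 = (5/16)/(6/11 + 5/16) = (5/16)/(151/176) = 55/151, so E[T_1 | X_0 = 1] = 1/π_1 = (6/11 + 5/16)/(5/16) = (151/176)/(5/16) = 151/55.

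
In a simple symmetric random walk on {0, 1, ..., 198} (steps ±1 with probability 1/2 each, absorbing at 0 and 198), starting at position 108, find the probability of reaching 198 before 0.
P(hit 198 before 0) = 108/198 = 6/11

Let u_k = P(hit 198 before 0 | start at k). Then u_0 = 0, u_198 = 1, and u_k = u_{k-1}/2 + u_{k+1}/2 for 1 ≤ k ≤ 197. This harmonic recurrence is solved by u_k = k/198, giving u_108 = 108/198 = 6/11.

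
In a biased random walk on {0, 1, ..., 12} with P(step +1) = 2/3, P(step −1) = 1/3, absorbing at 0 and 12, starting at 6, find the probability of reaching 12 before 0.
P(hit 12 before 0) = (1 − (1/2)^6) / (1 − (1/2)^12) = 64/65

Let u_k denote P(reach 12 before 0 | start at k). Boundary: u_0 = 0, u_12 = 1. Recurrence: u_k = 2/3·u_{k+1} + 1/3·u_{k-1} for 1 ≤ k ≤ 11. Try u_k = A + B·r^k with r = q/p = (1/3)/(2/3) = 1/2. Substitution satisfies the recurrence; boundary conditions give:
  u_k = (1 − r^k) / (1 − r^N) = (1 − (1/2)^6) / (1 − (1/2)^12) = 64/65.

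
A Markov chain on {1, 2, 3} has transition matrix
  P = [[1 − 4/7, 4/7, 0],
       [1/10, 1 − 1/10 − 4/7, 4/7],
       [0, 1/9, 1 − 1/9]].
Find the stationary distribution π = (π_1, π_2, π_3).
π = (49/1769, 280/1769, 1440/1769)

This is a birth-death chain on three states, which satisfies detailed balance: π_1 · P_{12} = π_2 · P_{21} and π_2 · P_{23} = π_3 · P_{32}.
From π_1 · 4/7 = π_2 · 1/10: π_2/π_1 = (4/7)/(1/10) = 40/7.
From π_2 · 4/7 = π_3 · 1/9: π_3/π_2 = (4/7)/(1/9) = 36/7.
Take π_1 proportional to 1; then unnormalized π = (1, 40/7, 1440/49). Normalize by dividing by the sum 1769/49:
  π = (49/1769, 280/1769, 1440/1769).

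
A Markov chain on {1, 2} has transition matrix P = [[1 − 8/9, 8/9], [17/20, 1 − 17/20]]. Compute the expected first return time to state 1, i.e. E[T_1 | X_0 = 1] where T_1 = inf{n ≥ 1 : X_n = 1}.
E[T_1 | X_0 = 1] = 1/π_1 = 313/153

For an irreducible recurrent Markov chain with stationary distribution π, E[T_i | X_0 = i] = 1/π_i (Kac's formula). Here π_1 = (17/20)/(8/9 + 17/20) = (17/20)/(313/180) = 153/313, so E[T_1 | X_0 = 1] = 1/π_1 = (8/9 + 17/20)/(17/20) = (313/180)/(17/20) = 313/153.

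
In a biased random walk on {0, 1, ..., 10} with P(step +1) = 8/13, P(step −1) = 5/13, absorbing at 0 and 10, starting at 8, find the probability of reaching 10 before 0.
P(hit 10 before 0) = (1 − (5/8)^8) / (1 − (5/8)^10) = 26890816/27281441

Let u_k denote P(reach 10 before 0 | start at k). Boundary: u_0 = 0, u_10 = 1. Recurrence: u_k = 8/13·u_{k+1} + 5/13·u_{k-1} for 1 ≤ k ≤ 9. Try u_k = A + B·r^k with r = q/p = (5/13)/(8/13) = 5/8. Substitution satisfies the recurrence; boundary conditions give:
  u_k = (1 − r^k) / (1 − r^N) = (1 − (5/8)^8) / (1 − (5/8)^10) = 26890816/27281441.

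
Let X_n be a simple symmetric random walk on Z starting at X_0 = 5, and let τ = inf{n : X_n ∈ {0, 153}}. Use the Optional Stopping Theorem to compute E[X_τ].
E[X_τ] = 5

X_n is a martingale and τ is a bounded-mean stopping time (indeed τ is finite a.s. with bounded expectation since the walk is in a bounded region). By the OST, E[X_τ] = E[X_0] = 5. Equivalently: E[X_τ] = 153 · P(hit 153 first) + 0 · P(hit 0 first) = 153 · (5/153) = 5.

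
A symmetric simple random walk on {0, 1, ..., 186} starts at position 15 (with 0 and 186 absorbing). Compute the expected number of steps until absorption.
E[τ | X_0 = 15] = 2565

Let v_k = E[τ | X_0 = k]. Boundary: v_0 = v_186 = 0. Recurrence: v_k = 1 + (v_{k-1} + v_{k+1})/2 for 1 ≤ k ≤ 185. The particular solution to v_k − (v_{k-1} + v_{k+1})/2 = 1 is v_k = −k^2. Adding homogeneous solution A + B k and matching boundaries gives v_k = k (186 − k). Substituting k = 15: v_15 = 15 · 171 = 2565.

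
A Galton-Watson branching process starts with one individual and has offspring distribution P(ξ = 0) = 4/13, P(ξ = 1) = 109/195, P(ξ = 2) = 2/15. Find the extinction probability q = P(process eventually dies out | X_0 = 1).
q = 1

Mean offspring μ = 0·4/13 + 1·109/195 + 2·2/15 = 161/195 ≤ 1. For μ ≤ 1 with offspring not concentrated at 1, the Galton-Watson process goes extinct almost surely, so q = 1.
(Algebraic check: The pgf is f(s) = 4/13 + 109/195·s + 2/15·s². The extinction probability q is the smallest fixed point of f in [0, 1]. Setting s = f(s):
  2/15·s² + (109/195 − 1)·s + 4/13 = 0
  2/15·s² − (4/13 + 2/15)·s + 4/13 = 0
which factors as (s − 1)·(2/15·s − 4/13) = 0, giving roots s = 1 and s = (4/13)/(2/15) = 30/13. Since 30/13 ≥ 1, the smallest root in [0, 1] is s = 1.)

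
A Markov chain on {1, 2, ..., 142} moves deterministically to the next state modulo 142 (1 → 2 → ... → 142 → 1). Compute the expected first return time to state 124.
E[T_124 | X_0 = 124] = 142

The chain cycles deterministically, so starting at state 124 it returns in exactly 142 steps. Equivalently, the stationary distribution is uniform π_j = 1/142 for every state j, so by Kac's formula E[T_124] = 1/π_124 = 142.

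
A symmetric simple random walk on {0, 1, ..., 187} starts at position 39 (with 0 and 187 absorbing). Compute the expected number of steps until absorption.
E[τ | X_0 = 39] = 5772

Let v_k = E[τ | X_0 = k]. Boundary: v_0 = v_187 = 0. Recurrence: v_k = 1 + (v_{k-1} + v_{k+1})/2 for 1 ≤ k ≤ 186. The particular solution to v_k − (v_{k-1} + v_{k+1})/2 = 1 is v_k = −k^2. Adding homogeneous solution A + B k and matching boundaries gives v_k = k (187 − k). Substituting k = 39: v_39 = 39 · 148 = 5772.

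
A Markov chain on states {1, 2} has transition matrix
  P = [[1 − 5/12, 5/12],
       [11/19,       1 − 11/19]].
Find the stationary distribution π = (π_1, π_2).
π_1 = 132/227, π_2 = 95/227

Solve πP = π with π_1 + π_2 = 1. From πP = π: π_1 · (1 − 5/12) + π_2 · 11/19 = π_1 ⇒ π_2 · 11/19 = π_1 · 5/12 ⇒ π_2/π_1 = (5/12)/(11/19) = 95/132. Together with π_1 + π_2 = 1:
  π_1 = (11/19)/(5/12 + 11/19) = (11/19)/(227/228) = 132/227,
  π_2 = (5/12)/(5/12 + 11/19) = (5/12)/(227/228) = 95/227.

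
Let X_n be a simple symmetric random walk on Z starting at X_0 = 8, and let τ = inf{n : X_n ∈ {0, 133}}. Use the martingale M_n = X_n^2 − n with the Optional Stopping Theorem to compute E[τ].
E[τ] = 1000

M_n = X_n^2 − n is a martingale (since E[X_{n+1}^2 | F_n] = X_n^2 + 1). By OST (τ has finite mean in a bounded region), E[M_τ] = E[M_0] = X_0^2 − 0 = 8^2 = 64. Also E[M_τ] = E[X_τ^2] − E[τ]. The walk exits at 0 or 133, with P(hit 133 first) = 8/133, so E[X_τ^2] = 133^2 · 8/133 + 0 = 1064. Thus E[τ] = E[X_τ^2] − E[M_τ] = 1064 − 64 = 1000 = 8(133 − 8) = 1000.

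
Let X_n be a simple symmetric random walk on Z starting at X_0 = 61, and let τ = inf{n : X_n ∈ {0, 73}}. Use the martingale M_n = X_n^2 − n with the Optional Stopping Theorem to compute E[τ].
E[τ] = 732

M_n = X_n^2 − n is a martingale (since E[X_{n+1}^2 | F_n] = X_n^2 + 1). By OST (τ has finite mean in a bounded region), E[M_τ] = E[M_0] = X_0^2 − 0 = 61^2 = 3721. Also E[M_τ] = E[X_τ^2] − E[τ]. The walk exits at 0 or 73, with P(hit 73 first) = 61/73, so E[X_τ^2] = 73^2 · 61/73 + 0 = 4453. Thus E[τ] = E[X_τ^2] − E[M_τ] = 4453 − 3721 = 732 = 61(73 − 61) = 732.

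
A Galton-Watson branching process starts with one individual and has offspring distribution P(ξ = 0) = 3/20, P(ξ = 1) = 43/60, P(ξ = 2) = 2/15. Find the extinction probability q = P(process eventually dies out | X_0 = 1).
q = 1

Mean offspring μ = 0·3/20 + 1·43/60 + 2·2/15 = 59/60 ≤ 1. For μ ≤ 1 with offspring not concentrated at 1, the Galton-Watson process goes extinct almost surely, so q = 1.
(Algebraic check: The pgf is f(s) = 3/20 + 43/60·s + 2/15·s². The extinction probability q is the smallest fixed point of f in [0, 1]. Setting s = f(s):
  2/15·s² + (43/60 − 1)·s + 3/20 = 0
  2/15·s² − (3/20 + 2/15)·s + 3/20 = 0
which factors as (s − 1)·(2/15·s − 3/20) = 0, giving roots s = 1 and s = (3/20)/(2/15) = 9/8. Since 9/8 ≥ 1, the smallest root in [0, 1] is s = 1.)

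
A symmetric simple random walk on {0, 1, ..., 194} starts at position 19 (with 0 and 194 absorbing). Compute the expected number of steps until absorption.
E[τ | X_0 = 19] = 3325

Let v_k = E[τ | X_0 = k]. Boundary: v_0 = v_194 = 0. Recurrence: v_k = 1 + (v_{k-1} + v_{k+1})/2 for 1 ≤ k ≤ 193. The particular solution to v_k − (v_{k-1} + v_{k+1})/2 = 1 is v_k = −k^2. Adding homogeneous solution A + B k and matching boundaries gives v_k = k (194 − k). Substituting k = 19: v_19 = 19 · 175 = 3325.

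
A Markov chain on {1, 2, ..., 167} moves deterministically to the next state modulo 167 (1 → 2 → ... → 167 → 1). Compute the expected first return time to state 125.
E[T_125 | X_0 = 125] = 167

The chain cycles deterministically, so starting at state 125 it returns in exactly 167 steps. Equivalently, the stationary distribution is uniform π_j = 1/167 for every state j, so by Kac's formula E[T_125] = 1/π_125 = 167.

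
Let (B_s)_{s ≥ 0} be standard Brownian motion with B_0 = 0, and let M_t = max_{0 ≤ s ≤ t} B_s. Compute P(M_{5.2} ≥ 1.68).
P(M_{5.2} ≥ 1.68) = 2·P(B_{5.2} ≥ 1.68) = 2(1 − Φ(1.68/√5.2)) ≈ 0.4613

By the reflection principle for Brownian motion, P(M_t ≥ a) = 2 · P(B_t ≥ a) for a ≥ 0. Since B_t ~ N(0, t), P(B_t ≥ 1.68) = 1 − Φ(1.68/√t) = 1 − Φ(1.68/√5.2) = 1 − Φ(0.7367). So
  P(M_{5.2} ≥ 1.68) = 2(1 − Φ(0.7367)) ≈ 0.4613.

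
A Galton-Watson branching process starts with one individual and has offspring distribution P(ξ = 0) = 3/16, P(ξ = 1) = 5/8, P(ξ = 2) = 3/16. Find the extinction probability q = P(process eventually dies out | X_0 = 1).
q = 1

Mean offspring μ = 0·3/16 + 1·5/8 + 2·3/16 = 1 ≤ 1. For μ ≤ 1 with offspring not concentrated at 1, the Galton-Watson process goes extinct almost surely, so q = 1.
(Algebraic check: The pgf is f(s) = 3/16 + 5/8·s + 3/16·s². The extinction probability q is the smallest fixed point of f in [0, 1]. Setting s = f(s):
  3/16·s² + (5/8 − 1)·s + 3/16 = 0
  3/16·s² − (3/16 + 3/16)·s + 3/16 = 0
which factors as (s − 1)·(3/16·s − 3/16) = 0, giving roots s = 1 and s = (3/16)/(3/16) = 1. Since 1 ≥ 1, the smallest root in [0, 1] is s = 1.)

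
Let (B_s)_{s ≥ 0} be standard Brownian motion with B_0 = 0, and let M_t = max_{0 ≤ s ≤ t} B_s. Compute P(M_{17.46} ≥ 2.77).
P(M_{17.46} ≥ 2.77) = 2·P(B_{17.46} ≥ 2.77) = 2(1 − Φ(2.77/√17.46)) ≈ 0.5074

By the reflection principle for Brownian motion, P(M_t ≥ a) = 2 · P(B_t ≥ a) for a ≥ 0. Since B_t ~ N(0, t), P(B_t ≥ 2.77) = 1 − Φ(2.77/√t) = 1 − Φ(2.77/√17.46) = 1 − Φ(0.6629). So
  P(M_{17.46} ≥ 2.77) = 2(1 − Φ(0.6629)) ≈ 0.5074.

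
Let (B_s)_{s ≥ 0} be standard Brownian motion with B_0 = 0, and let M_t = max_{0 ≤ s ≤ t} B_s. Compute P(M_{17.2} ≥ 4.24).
P(M_{17.2} ≥ 4.24) = 2·P(B_{17.2} ≥ 4.24) = 2(1 − Φ(4.24/√17.2)) ≈ 0.3066

By the reflection principle for Brownian motion, P(M_t ≥ a) = 2 · P(B_t ≥ a) for a ≥ 0. Since B_t ~ N(0, t), P(B_t ≥ 4.24) = 1 − Φ(4.24/√t) = 1 − Φ(4.24/√17.2) = 1 − Φ(1.0224). So
  P(M_{17.2} ≥ 4.24) = 2(1 − Φ(1.0224)) ≈ 0.3066.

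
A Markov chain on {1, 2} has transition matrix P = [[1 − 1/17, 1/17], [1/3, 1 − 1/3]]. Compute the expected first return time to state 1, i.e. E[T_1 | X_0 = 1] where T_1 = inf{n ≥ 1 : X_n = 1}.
E[T_1 | X_0 = 1] = 1/π_1 = 20/17

For an irreducible recurrent Markov chain with stationary distribution π, E[T_i | X_0 = i] = 1/π_i (Kac's formula). Here π_1 = (1/3)/(1/17 + 1/3) = (1/3)/(20/51) = 17/20, so E[T_1 | X_0 = 1] = 1/π_1 = (1/17 + 1/3)/(1/3) = (20/51)/(1/3) = 20/17.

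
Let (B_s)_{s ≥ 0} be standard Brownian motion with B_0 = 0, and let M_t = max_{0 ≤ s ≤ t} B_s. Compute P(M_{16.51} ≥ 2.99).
P(M_{16.51} ≥ 2.99) = 2·P(B_{16.51} ≥ 2.99) = 2(1 − Φ(2.99/√16.51)) ≈ 0.4618

By the reflection principle for Brownian motion, P(M_t ≥ a) = 2 · P(B_t ≥ a) for a ≥ 0. Since B_t ~ N(0, t), P(B_t ≥ 2.99) = 1 − Φ(2.99/√t) = 1 − Φ(2.99/√16.51) = 1 − Φ(0.7359). So
  P(M_{16.51} ≥ 2.99) = 2(1 − Φ(0.7359)) ≈ 0.4618.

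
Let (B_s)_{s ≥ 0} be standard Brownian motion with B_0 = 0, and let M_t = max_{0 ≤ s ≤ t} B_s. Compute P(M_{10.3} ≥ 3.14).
P(M_{10.3} ≥ 3.14) = 2·P(B_{10.3} ≥ 3.14) = 2(1 − Φ(3.14/√10.3)) ≈ 0.3279

By the reflection principle for Brownian motion, P(M_t ≥ a) = 2 · P(B_t ≥ a) for a ≥ 0. Since B_t ~ N(0, t), P(B_t ≥ 3.14) = 1 − Φ(3.14/√t) = 1 − Φ(3.14/√10.3) = 1 − Φ(0.9784). So
  P(M_{10.3} ≥ 3.14) = 2(1 − Φ(0.9784)) ≈ 0.3279.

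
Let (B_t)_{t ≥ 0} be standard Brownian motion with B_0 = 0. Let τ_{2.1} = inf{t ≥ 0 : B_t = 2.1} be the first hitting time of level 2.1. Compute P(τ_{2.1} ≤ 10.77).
P(τ_{2.1} ≤ 10.77) = 2(1 − Φ(2.1/√10.77)) = 2(1 − Φ(0.6399)) ≈ 0.5222

By the reflection principle for standard BM, P(τ_b ≤ t) = 2 · P(B_t ≥ b). Since B_t ~ N(0, t), P(B_t ≥ 2.1) = 1 − Φ(2.1/√t) = 1 − Φ(2.1/√10.77) = 1 − Φ(0.6399) ≈ 0.26112. Doubling: P(τ_{2.1} ≤ 10.77) ≈ 2 · 0.26112 = 0.52224 ≈ 0.5222.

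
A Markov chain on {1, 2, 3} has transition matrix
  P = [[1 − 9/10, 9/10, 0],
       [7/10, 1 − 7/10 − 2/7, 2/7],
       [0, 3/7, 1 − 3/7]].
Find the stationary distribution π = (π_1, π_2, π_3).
π = (7/22, 9/22, 3/11)

This is a birth-death chain on three states, which satisfies detailed balance: π_1 · P_{12} = π_2 · P_{21} and π_2 · P_{23} = π_3 · P_{32}.
From π_1 · 9/10 = π_2 · 7/10: π_2/π_1 = (9/10)/(7/10) = 9/7.
From π_2 · 2/7 = π_3 · 3/7: π_3/π_2 = (2/7)/(3/7) = 2/3.
Take π_1 proportional to 1; then unnormalized π = (1, 9/7, 6/7). Normalize by dividing by the sum 22/7:
  π = (7/22, 9/22, 3/11).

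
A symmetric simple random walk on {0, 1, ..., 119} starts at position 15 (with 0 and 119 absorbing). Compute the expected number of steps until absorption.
E[τ | X_0 = 15] = 1560

Let v_k = E[τ | X_0 = k]. Boundary: v_0 = v_119 = 0. Recurrence: v_k = 1 + (v_{k-1} + v_{k+1})/2 for 1 ≤ k ≤ 118. The particular solution to v_k − (v_{k-1} + v_{k+1})/2 = 1 is v_k = −k^2. Adding homogeneous solution A + B k and matching boundaries gives v_k = k (119 − k). Substituting k = 15: v_15 = 15 · 104 = 1560.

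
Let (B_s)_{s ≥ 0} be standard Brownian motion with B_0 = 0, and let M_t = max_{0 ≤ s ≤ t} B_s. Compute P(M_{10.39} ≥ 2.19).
P(M_{10.39} ≥ 2.19) = 2·P(B_{10.39} ≥ 2.19) = 2(1 − Φ(2.19/√10.39)) ≈ 0.4969

By the reflection principle for Brownian motion, P(M_t ≥ a) = 2 · P(B_t ≥ a) for a ≥ 0. Since B_t ~ N(0, t), P(B_t ≥ 2.19) = 1 − Φ(2.19/√t) = 1 − Φ(2.19/√10.39) = 1 − Φ(0.6794). So
  P(M_{10.39} ≥ 2.19) = 2(1 − Φ(0.6794)) ≈ 0.4969.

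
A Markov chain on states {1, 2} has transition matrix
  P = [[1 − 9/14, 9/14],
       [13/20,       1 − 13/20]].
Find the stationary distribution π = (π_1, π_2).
π_1 = 91/181, π_2 = 90/181

Solve πP = π with π_1 + π_2 = 1. From πP = π: π_1 · (1 − 9/14) + π_2 · 13/20 = π_1 ⇒ π_2 · 13/20 = π_1 · 9/14 ⇒ π_2/π_1 = (9/14)/(13/20) = 90/91. Together with π_1 + π_2 = 1:
  π_1 = (13/20)/(9/14 + 13/20) = (13/20)/(181/140) = 91/181,
  π_2 = (9/14)/(9/14 + 13/20) = (9/14)/(181/140) = 90/181.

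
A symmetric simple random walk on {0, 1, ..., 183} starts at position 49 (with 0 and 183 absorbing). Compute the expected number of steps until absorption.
E[τ | X_0 = 49] = 6566

Let v_k = E[τ | X_0 = k]. Boundary: v_0 = v_183 = 0. Recurrence: v_k = 1 + (v_{k-1} + v_{k+1})/2 for 1 ≤ k ≤ 182. The particular solution to v_k − (v_{k-1} + v_{k+1})/2 = 1 is v_k = −k^2. Adding homogeneous solution A + B k and matching boundaries gives v_k = k (183 − k). Substituting k = 49: v_49 = 49 · 134 = 6566.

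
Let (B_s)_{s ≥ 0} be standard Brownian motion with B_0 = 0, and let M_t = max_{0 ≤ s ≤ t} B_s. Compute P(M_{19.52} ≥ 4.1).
P(M_{19.52} ≥ 4.1) = 2·P(B_{19.52} ≥ 4.1) = 2(1 − Φ(4.1/√19.52)) ≈ 0.3534

By the reflection principle for Brownian motion, P(M_t ≥ a) = 2 · P(B_t ≥ a) for a ≥ 0. Since B_t ~ N(0, t), P(B_t ≥ 4.1) = 1 − Φ(4.1/√t) = 1 − Φ(4.1/√19.52) = 1 − Φ(0.9280). So
  P(M_{19.52} ≥ 4.1) = 2(1 − Φ(0.9280)) ≈ 0.3534.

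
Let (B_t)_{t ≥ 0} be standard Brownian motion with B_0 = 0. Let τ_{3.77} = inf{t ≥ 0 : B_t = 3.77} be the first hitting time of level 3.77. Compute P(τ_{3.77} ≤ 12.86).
P(τ_{3.77} ≤ 12.86) = 2(1 − Φ(3.77/√12.86)) = 2(1 − Φ(1.0513)) ≈ 0.2931

By the reflection principle for standard BM, P(τ_b ≤ t) = 2 · P(B_t ≥ b). Since B_t ~ N(0, t), P(B_t ≥ 3.77) = 1 − Φ(3.77/√t) = 1 − Φ(3.77/√12.86) = 1 − Φ(1.0513) ≈ 0.14656. Doubling: P(τ_{3.77} ≤ 12.86) ≈ 2 · 0.14656 = 0.29312 ≈ 0.2931.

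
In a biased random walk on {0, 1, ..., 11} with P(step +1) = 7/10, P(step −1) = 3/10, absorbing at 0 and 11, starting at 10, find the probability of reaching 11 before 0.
P(hit 11 before 0) = (1 − (3/7)^10) / (1 − (3/7)^11) = 494228350/494287399

Let u_k denote P(reach 11 before 0 | start at k). Boundary: u_0 = 0, u_11 = 1. Recurrence: u_k = 7/10·u_{k+1} + 3/10·u_{k-1} for 1 ≤ k ≤ 10. Try u_k = A + B·r^k with r = q/p = (3/10)/(7/10) = 3/7. Substitution satisfies the recurrence; boundary conditions give:
  u_k = (1 − r^k) / (1 − r^N) = (1 − (3/7)^10) / (1 − (3/7)^11) = 494228350/494287399.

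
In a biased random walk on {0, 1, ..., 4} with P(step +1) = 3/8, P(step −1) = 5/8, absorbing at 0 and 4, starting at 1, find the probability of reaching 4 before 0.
P(hit 4 before 0) = (1 − (5/3)^1) / (1 − (5/3)^4) = 27/272

Let u_k denote P(reach 4 before 0 | start at k). Boundary: u_0 = 0, u_4 = 1. Recurrence: u_k = 3/8·u_{k+1} + 5/8·u_{k-1} for 1 ≤ k ≤ 3. Try u_k = A + B·r^k with r = q/p = (5/8)/(3/8) = 5/3. Substitution satisfies the recurrence; boundary conditions give:
  u_k = (1 − r^k) / (1 − r^N) = (1 − (5/3)^1) / (1 − (5/3)^4) = 27/272.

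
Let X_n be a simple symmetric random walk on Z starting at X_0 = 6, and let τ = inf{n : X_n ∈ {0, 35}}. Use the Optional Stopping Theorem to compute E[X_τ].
E[X_τ] = 6

X_n is a martingale and τ is a bounded-mean stopping time (indeed τ is finite a.s. with bounded expectation since the walk is in a bounded region). By the OST, E[X_τ] = E[X_0] = 6. Equivalently: E[X_τ] = 35 · P(hit 35 first) + 0 · P(hit 0 first) = 35 · (6/35) = 6.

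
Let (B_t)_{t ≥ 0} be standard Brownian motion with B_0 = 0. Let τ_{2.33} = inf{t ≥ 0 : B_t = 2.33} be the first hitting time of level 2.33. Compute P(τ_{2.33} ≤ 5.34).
P(τ_{2.33} ≤ 5.34) = 2(1 − Φ(2.33/√5.34)) = 2(1 − Φ(1.0083)) ≈ 0.3133

By the reflection principle for standard BM, P(τ_b ≤ t) = 2 · P(B_t ≥ b). Since B_t ~ N(0, t), P(B_t ≥ 2.33) = 1 − Φ(2.33/√t) = 1 − Φ(2.33/√5.34) = 1 − Φ(1.0083) ≈ 0.15666. Doubling: P(τ_{2.33} ≤ 5.34) ≈ 2 · 0.15666 = 0.31332 ≈ 0.3133.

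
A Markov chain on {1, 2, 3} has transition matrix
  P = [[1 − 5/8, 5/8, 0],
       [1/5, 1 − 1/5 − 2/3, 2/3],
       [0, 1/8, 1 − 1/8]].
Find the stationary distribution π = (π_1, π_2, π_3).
π = (24/499, 75/499, 400/499)

This is a birth-death chain on three states, which satisfies detailed balance: π_1 · P_{12} = π_2 · P_{21} and π_2 · P_{23} = π_3 · P_{32}.
From π_1 · 5/8 = π_2 · 1/5: π_2/π_1 = (5/8)/(1/5) = 25/8.
From π_2 · 2/3 = π_3 · 1/8: π_3/π_2 = (2/3)/(1/8) = 16/3.
Take π_1 proportional to 1; then unnormalized π = (1, 25/8, 50/3). Normalize by dividing by the sum 499/24:
  π = (24/499, 75/499, 400/499).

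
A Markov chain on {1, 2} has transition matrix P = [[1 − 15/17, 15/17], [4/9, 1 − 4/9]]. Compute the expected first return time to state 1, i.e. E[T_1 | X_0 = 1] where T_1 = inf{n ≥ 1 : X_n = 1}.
E[T_1 | X_0 = 1] = 1/π_1 = 203/68

For an irreducible recurrent Markov chain with stationary distribution π, E[T_i | X_0 = i] = 1/π_i (Kac's formula). Here π_1 = (4/9)/(15/17 + 4/9) = (4/9)/(203/153) = 68/203, so E[T_1 | X_0 = 1] = 1/π_1 = (15/17 + 4/9)/(4/9) = (203/153)/(4/9) = 203/68.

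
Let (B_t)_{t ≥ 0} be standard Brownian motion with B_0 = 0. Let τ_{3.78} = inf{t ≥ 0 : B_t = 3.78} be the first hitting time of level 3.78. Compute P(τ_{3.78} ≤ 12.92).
P(τ_{3.78} ≤ 12.92) = 2(1 − Φ(3.78/√12.92)) = 2(1 − Φ(1.0516)) ≈ 0.2930

By the reflection principle for standard BM, P(τ_b ≤ t) = 2 · P(B_t ≥ b). Since B_t ~ N(0, t), P(B_t ≥ 3.78) = 1 − Φ(3.78/√t) = 1 − Φ(3.78/√12.92) = 1 − Φ(1.0516) ≈ 0.14649. Doubling: P(τ_{3.78} ≤ 12.92) ≈ 2 · 0.14649 = 0.29298 ≈ 0.2930.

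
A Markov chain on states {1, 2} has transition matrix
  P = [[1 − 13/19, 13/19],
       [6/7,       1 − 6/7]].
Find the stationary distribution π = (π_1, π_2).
π_1 = 114/205, π_2 = 91/205

Solve πP = π with π_1 + π_2 = 1. From πP = π: π_1 · (1 − 13/19) + π_2 · 6/7 = π_1 ⇒ π_2 · 6/7 = π_1 · 13/19 ⇒ π_2/π_1 = (13/19)/(6/7) = 91/114. Together with π_1 + π_2 = 1:
  π_1 = (6/7)/(13/19 + 6/7) = (6/7)/(205/133) = 114/205,
  π_2 = (13/19)/(13/19 + 6/7) = (13/19)/(205/133) = 91/205.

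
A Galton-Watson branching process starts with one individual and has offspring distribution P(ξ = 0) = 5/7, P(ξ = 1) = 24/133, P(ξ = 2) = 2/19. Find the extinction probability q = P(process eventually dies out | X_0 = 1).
q = 1

Mean offspring μ = 0·5/7 + 1·24/133 + 2·2/19 = 52/133 ≤ 1. For μ ≤ 1 with offspring not concentrated at 1, the Galton-Watson process goes extinct almost surely, so q = 1.
(Algebraic check: The pgf is f(s) = 5/7 + 24/133·s + 2/19·s². The extinction probability q is the smallest fixed point of f in [0, 1]. Setting s = f(s):
  2/19·s² + (24/133 − 1)·s + 5/7 = 0
  2/19·s² − (5/7 + 2/19)·s + 5/7 = 0
which factors as (s − 1)·(2/19·s − 5/7) = 0, giving roots s = 1 and s = (5/7)/(2/19) = 95/14. Since 95/14 ≥ 1, the smallest root in [0, 1] is s = 1.)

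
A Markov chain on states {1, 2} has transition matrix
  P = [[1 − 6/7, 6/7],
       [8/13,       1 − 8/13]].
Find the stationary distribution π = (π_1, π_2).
π_1 = 28/67, π_2 = 39/67

Solve πP = π with π_1 + π_2 = 1. From πP = π: π_1 · (1 − 6/7) + π_2 · 8/13 = π_1 ⇒ π_2 · 8/13 = π_1 · 6/7 ⇒ π_2/π_1 = (6/7)/(8/13) = 39/28. Together with π_1 + π_2 = 1:
  π_1 = (8/13)/(6/7 + 8/13) = (8/13)/(134/91) = 28/67,
  π_2 = (6/7)/(6/7 + 8/13) = (6/7)/(134/91) = 39/67.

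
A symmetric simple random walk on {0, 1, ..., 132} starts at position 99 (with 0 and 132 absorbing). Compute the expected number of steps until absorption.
E[τ | X_0 = 99] = 3267

Let v_k = E[τ | X_0 = k]. Boundary: v_0 = v_132 = 0. Recurrence: v_k = 1 + (v_{k-1} + v_{k+1})/2 for 1 ≤ k ≤ 131. The particular solution to v_k − (v_{k-1} + v_{k+1})/2 = 1 is v_k = −k^2. Adding homogeneous solution A + B k and matching boundaries gives v_k = k (132 − k). Substituting k = 99: v_99 = 99 · 33 = 3267.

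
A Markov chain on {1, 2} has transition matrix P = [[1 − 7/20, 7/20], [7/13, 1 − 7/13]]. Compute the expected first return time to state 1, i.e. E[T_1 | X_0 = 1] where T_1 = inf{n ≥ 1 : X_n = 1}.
E[T_1 | X_0 = 1] = 1/π_1 = 33/20

For an irreducible recurrent Markov chain with stationary distribution π, E[T_i | X_0 = i] = 1/π_i (Kac's formula). Here π_1 = (7/13)/(7/20 + 7/13) = (7/13)/(231/260) = 20/33, so E[T_1 | X_0 = 1] = 1/π_1 = (7/20 + 7/13)/(7/13) = (231/260)/(7/13) = 33/20.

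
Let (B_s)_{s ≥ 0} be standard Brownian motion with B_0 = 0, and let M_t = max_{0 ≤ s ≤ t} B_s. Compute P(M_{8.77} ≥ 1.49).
P(M_{8.77} ≥ 1.49) = 2·P(B_{8.77} ≥ 1.49) = 2(1 − Φ(1.49/√8.77)) ≈ 0.6149

By the reflection principle for Brownian motion, P(M_t ≥ a) = 2 · P(B_t ≥ a) for a ≥ 0. Since B_t ~ N(0, t), P(B_t ≥ 1.49) = 1 − Φ(1.49/√t) = 1 − Φ(1.49/√8.77) = 1 − Φ(0.5031). So
  P(M_{8.77} ≥ 1.49) = 2(1 − Φ(0.5031)) ≈ 0.6149.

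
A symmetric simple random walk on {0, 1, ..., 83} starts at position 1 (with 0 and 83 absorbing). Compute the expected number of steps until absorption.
E[τ | X_0 = 1] = 82

Let v_k = E[τ | X_0 = k]. Boundary: v_0 = v_83 = 0. Recurrence: v_k = 1 + (v_{k-1} + v_{k+1})/2 for 1 ≤ k ≤ 82. The particular solution to v_k − (v_{k-1} + v_{k+1})/2 = 1 is v_k = −k^2. Adding homogeneous solution A + B k and matching boundaries gives v_k = k (83 − k). Substituting k = 1: v_1 = 1 · 82 = 82.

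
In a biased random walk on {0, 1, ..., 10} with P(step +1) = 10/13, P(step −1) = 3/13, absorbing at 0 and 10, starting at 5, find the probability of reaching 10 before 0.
P(hit 10 before 0) = (1 − (3/10)^5) / (1 − (3/10)^10) = 100000/100243

Let u_k denote P(reach 10 before 0 | start at k). Boundary: u_0 = 0, u_10 = 1. Recurrence: u_k = 10/13·u_{k+1} + 3/13·u_{k-1} for 1 ≤ k ≤ 9. Try u_k = A + B·r^k with r = q/p = (3/13)/(10/13) = 3/10. Substitution satisfies the recurrence; boundary conditions give:
  u_k = (1 − r^k) / (1 − r^N) = (1 − (3/10)^5) / (1 − (3/10)^10) = 100000/100243.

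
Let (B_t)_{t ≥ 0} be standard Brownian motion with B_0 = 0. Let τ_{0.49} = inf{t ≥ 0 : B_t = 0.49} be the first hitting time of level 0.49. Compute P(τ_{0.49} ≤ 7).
P(τ_{0.49} ≤ 7) = 2(1 − Φ(0.49/√7)) = 2(1 − Φ(0.1852)) ≈ 0.8531

By the reflection principle for standard BM, P(τ_b ≤ t) = 2 · P(B_t ≥ b). Since B_t ~ N(0, t), P(B_t ≥ 0.49) = 1 − Φ(0.49/√t) = 1 − Φ(0.49/√7) = 1 − Φ(0.1852) ≈ 0.42654. Doubling: P(τ_{0.49} ≤ 7) ≈ 2 · 0.42654 = 0.85308 ≈ 0.8531.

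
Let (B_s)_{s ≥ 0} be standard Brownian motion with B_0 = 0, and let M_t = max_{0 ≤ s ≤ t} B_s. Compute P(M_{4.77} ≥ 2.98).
P(M_{4.77} ≥ 2.98) = 2·P(B_{4.77} ≥ 2.98) = 2(1 − Φ(2.98/√4.77)) ≈ 0.1724

By the reflection principle for Brownian motion, P(M_t ≥ a) = 2 · P(B_t ≥ a) for a ≥ 0. Since B_t ~ N(0, t), P(B_t ≥ 2.98) = 1 − Φ(2.98/√t) = 1 − Φ(2.98/√4.77) = 1 − Φ(1.3644). So
  P(M_{4.77} ≥ 2.98) = 2(1 − Φ(1.3644)) ≈ 0.1724.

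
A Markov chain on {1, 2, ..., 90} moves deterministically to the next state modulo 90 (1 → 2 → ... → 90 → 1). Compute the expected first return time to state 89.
E[T_89 | X_0 = 89] = 90

The chain cycles deterministically, so starting at state 89 it returns in exactly 90 steps. Equivalently, the stationary distribution is uniform π_j = 1/90 for every state j, so by Kac's formula E[T_89] = 1/π_89 = 90.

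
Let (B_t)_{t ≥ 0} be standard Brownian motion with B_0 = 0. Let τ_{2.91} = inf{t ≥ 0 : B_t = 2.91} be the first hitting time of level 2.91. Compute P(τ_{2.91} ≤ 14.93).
P(τ_{2.91} ≤ 14.93) = 2(1 − Φ(2.91/√14.93)) = 2(1 − Φ(0.7531)) ≈ 0.4514

By the reflection principle for standard BM, P(τ_b ≤ t) = 2 · P(B_t ≥ b). Since B_t ~ N(0, t), P(B_t ≥ 2.91) = 1 − Φ(2.91/√t) = 1 − Φ(2.91/√14.93) = 1 − Φ(0.7531) ≈ 0.22569. Doubling: P(τ_{2.91} ≤ 14.93) ≈ 2 · 0.22569 = 0.45138 ≈ 0.4514.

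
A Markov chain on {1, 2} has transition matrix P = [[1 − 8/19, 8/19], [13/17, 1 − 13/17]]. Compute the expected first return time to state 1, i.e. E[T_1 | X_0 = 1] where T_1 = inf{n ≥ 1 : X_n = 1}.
E[T_1 | X_0 = 1] = 1/π_1 = 383/247

For an irreducible recurrent Markov chain with stationary distribution π, E[T_i | X_0 = i] = 1/π_i (Kac's formula). Here π_1 = (13/17)/(8/19 + 13/17) = (13/17)/(383/323) = 247/383, so E[T_1 | X_0 = 1] = 1/π_1 = (8/19 + 13/17)/(13/17) = (383/323)/(13/17) = 383/247.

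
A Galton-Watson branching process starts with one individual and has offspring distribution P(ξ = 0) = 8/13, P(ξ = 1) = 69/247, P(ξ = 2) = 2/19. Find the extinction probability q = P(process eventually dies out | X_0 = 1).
q = 1

Mean offspring μ = 0·8/13 + 1·69/247 + 2·2/19 = 121/247 ≤ 1. For μ ≤ 1 with offspring not concentrated at 1, the Galton-Watson process goes extinct almost surely, so q = 1.
(Algebraic check: The pgf is f(s) = 8/13 + 69/247·s + 2/19·s². The extinction probability q is the smallest fixed point of f in [0, 1]. Setting s = f(s):
  2/19·s² + (69/247 − 1)·s + 8/13 = 0
  2/19·s² − (8/13 + 2/19)·s + 8/13 = 0
which factors as (s − 1)·(2/19·s − 8/13) = 0, giving roots s = 1 and s = (8/13)/(2/19) = 76/13. Since 76/13 ≥ 1, the smallest root in [0, 1] is s = 1.)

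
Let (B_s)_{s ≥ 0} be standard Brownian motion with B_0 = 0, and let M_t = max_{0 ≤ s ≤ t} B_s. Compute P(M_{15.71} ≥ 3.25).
P(M_{15.71} ≥ 3.25) = 2·P(B_{15.71} ≥ 3.25) = 2(1 − Φ(3.25/√15.71)) ≈ 0.4122

By the reflection principle for Brownian motion, P(M_t ≥ a) = 2 · P(B_t ≥ a) for a ≥ 0. Since B_t ~ N(0, t), P(B_t ≥ 3.25) = 1 − Φ(3.25/√t) = 1 − Φ(3.25/√15.71) = 1 − Φ(0.8200). So
  P(M_{15.71} ≥ 3.25) = 2(1 − Φ(0.8200)) ≈ 0.4122.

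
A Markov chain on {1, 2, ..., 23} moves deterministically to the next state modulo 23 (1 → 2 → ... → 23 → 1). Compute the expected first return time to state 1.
E[T_1 | X_0 = 1] = 23

The chain cycles deterministically, so starting at state 1 it returns in exactly 23 steps. Equivalently, the stationary distribution is uniform π_j = 1/23 for every state j, so by Kac's formula E[T_1] = 1/π_1 = 23.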